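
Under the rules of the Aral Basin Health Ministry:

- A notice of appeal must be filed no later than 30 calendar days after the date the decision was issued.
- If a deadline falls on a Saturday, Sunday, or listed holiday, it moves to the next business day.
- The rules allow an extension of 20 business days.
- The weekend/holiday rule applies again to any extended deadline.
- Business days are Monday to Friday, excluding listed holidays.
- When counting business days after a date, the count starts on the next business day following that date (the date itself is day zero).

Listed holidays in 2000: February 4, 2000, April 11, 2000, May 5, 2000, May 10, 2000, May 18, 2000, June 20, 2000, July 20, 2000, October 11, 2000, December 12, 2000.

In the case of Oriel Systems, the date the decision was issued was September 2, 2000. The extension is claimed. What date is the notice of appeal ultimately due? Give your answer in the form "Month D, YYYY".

Trigger date September 2, 2000 + 30 calendar days = October 2, 2000.
Since October 2, 2000 is a Monday and not a holiday, the date is unchanged.
The 20-business-day extension runs from October 2, 2000 to October 31, 2000.
October 31, 2000 is a Tuesday and not a listed holiday, so it stands.
The final due date is October 31, 2000.

October 31, 2000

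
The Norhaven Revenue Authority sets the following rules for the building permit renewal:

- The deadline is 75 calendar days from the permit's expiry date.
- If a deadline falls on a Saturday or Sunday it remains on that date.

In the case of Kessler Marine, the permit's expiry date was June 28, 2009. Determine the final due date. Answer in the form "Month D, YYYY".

From June 28, 2009, 75 calendar days later is September 11, 2009.
September 11, 2009 is a Friday; no weekend or holiday adjustment applies.
Deadline: September 11, 2009.

September 11, 2009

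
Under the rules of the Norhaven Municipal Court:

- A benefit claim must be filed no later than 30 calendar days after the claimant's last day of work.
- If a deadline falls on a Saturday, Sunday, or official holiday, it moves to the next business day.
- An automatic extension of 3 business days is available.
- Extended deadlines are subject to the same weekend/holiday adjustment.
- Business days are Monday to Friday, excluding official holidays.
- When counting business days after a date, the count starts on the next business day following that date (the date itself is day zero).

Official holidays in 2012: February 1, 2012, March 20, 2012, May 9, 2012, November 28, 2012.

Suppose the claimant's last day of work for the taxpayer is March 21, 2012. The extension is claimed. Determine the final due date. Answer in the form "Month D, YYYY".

30 calendar days after March 21, 2012 is April 20, 2012.
Since April 20, 2012 is a Friday and not a holiday, the date is unchanged.
Counting 3 further business days from April 20, 2012 reaches April 25, 2012.
April 25, 2012 is a Wednesday and not a listed holiday, so it stands.
The final due date is April 25, 2012.

April 25, 2012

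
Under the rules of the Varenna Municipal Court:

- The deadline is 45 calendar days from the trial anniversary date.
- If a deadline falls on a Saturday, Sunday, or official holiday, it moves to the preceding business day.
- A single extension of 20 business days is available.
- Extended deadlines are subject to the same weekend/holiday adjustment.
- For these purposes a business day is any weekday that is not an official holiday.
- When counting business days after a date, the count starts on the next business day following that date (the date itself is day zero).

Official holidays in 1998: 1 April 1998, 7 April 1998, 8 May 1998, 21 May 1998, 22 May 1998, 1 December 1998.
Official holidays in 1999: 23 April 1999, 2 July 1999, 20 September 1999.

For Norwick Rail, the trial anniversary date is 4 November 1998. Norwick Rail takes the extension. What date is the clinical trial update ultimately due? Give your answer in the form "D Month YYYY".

From 4 November 1998, 45 calendar days later is 19 December 1998.
19 December 1998 is a Saturday, so it moves to the preceding business day, 18 December 1998 (Friday).
Counting 20 further business days from 18 December 1998 reaches 15 January 1999.
15 January 1999 falls on a Friday, which is a business day, so no adjustment is needed.
Deadline: 15 January 1999.

15 January 1999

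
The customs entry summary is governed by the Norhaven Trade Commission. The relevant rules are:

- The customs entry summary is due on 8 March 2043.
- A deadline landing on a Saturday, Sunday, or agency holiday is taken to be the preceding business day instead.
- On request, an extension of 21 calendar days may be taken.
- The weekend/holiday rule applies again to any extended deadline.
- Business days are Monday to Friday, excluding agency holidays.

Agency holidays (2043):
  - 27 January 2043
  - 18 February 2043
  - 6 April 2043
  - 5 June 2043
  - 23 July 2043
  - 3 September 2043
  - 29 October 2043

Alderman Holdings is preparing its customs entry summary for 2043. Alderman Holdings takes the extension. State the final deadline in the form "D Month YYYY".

Start from the fixed due date, 8 March 2043.
8 March 2043 is a Sunday; the preceding business day is 6 March 2043 (Friday).
The 21-calendar-day extension moves the deadline from 6 March 2043 to 27 March 2043.
27 March 2043 is a Friday and not a listed holiday, so it stands.
Final deadline: 27 March 2043.

27 March 2043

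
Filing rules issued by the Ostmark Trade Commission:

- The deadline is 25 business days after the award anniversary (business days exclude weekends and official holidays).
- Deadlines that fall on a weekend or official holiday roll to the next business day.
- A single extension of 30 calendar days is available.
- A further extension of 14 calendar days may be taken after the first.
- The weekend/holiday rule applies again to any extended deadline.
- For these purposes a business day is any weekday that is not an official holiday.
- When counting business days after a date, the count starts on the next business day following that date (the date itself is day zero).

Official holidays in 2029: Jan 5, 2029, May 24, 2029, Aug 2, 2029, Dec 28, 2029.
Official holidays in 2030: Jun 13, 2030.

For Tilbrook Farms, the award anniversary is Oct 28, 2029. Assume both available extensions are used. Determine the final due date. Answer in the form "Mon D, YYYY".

Jan 14, 2030

Starting the day after Oct 28, 2029 and counting 25 business days lands on Nov 30, 2029.
Nov 30, 2029 falls on a Friday, which is a business day, so no adjustment is needed.
The 30-calendar-day extension moves the deadline from Nov 30, 2029 to Dec 30, 2029.
Because Dec 30, 2029 is a Sunday, the deadline becomes Dec 31, 2029 (Monday).
Add the 14 calendar-day extension to Dec 31, 2029: Jan 14, 2030.
Since Jan 14, 2030 is a Monday and not a holiday, the date is unchanged.
Final deadline: Jan 14, 2030.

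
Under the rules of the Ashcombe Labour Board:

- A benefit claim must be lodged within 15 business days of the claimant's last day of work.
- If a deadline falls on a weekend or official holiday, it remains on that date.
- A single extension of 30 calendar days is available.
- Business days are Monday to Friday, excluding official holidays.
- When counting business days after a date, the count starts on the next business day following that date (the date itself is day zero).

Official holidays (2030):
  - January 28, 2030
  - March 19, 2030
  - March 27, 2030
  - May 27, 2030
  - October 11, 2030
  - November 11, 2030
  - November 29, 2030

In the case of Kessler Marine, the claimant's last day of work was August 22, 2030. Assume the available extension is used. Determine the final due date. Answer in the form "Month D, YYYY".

Starting the day after August 22, 2030 and counting 15 business days lands on September 12, 2030.
September 12, 2030 is a Thursday; no weekend or holiday adjustment applies.
Add the 30 calendar-day extension to September 12, 2030: October 12, 2030.
October 12, 2030 is a Saturday; no weekend or holiday adjustment applies.
Deadline: October 12, 2030.

October 12, 2030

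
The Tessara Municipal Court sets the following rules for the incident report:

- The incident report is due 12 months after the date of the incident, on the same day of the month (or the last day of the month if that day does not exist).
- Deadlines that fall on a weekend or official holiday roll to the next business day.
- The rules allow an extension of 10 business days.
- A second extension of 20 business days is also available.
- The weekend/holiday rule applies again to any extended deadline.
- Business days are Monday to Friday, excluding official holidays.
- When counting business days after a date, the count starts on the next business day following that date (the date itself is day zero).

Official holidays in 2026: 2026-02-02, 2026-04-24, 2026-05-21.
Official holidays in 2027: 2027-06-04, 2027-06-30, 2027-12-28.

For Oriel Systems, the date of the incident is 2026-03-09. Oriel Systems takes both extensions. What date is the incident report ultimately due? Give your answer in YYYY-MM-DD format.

Moving 12 months forward from 2026-03-09 on the corresponding day gives 2027-03-09.
Since 2027-03-09 is a Tuesday and not a holiday, the date is unchanged.
Counting 10 further business days from 2027-03-09 reaches 2027-03-23.
2027-03-23 is a Tuesday and not a listed holiday, so it stands.
Applying the 20-business-day extension: 20 business days after 2027-03-23 is 2027-04-20.
2027-04-20 is a Tuesday and not a listed holiday, so it stands.
The final due date is 2027-04-20.

2027-04-20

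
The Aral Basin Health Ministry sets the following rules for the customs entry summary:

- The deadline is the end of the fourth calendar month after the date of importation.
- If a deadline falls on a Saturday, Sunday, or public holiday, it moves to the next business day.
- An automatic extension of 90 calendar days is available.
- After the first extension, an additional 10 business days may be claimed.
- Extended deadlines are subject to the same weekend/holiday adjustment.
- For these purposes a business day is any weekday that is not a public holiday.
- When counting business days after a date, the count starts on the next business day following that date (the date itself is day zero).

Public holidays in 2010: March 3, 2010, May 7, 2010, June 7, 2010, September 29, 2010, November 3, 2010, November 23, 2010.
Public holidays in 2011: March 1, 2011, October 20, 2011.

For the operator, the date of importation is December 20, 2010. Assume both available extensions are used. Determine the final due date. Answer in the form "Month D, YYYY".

August 15, 2011

4 months after December 20, 2010 falls in April 2011; the last day of that month is April 30, 2011.
Because April 30, 2011 is a Saturday, the deadline becomes May 2, 2011 (Monday).
Add the 90 calendar-day extension to May 2, 2011: July 31, 2011.
Because July 31, 2011 is a Sunday, the deadline becomes August 1, 2011 (Monday).
Applying the 10-business-day extension: 10 business days after August 1, 2011 is August 15, 2011.
Since August 15, 2011 is a Monday and not a holiday, the date is unchanged.
The final due date is August 15, 2011.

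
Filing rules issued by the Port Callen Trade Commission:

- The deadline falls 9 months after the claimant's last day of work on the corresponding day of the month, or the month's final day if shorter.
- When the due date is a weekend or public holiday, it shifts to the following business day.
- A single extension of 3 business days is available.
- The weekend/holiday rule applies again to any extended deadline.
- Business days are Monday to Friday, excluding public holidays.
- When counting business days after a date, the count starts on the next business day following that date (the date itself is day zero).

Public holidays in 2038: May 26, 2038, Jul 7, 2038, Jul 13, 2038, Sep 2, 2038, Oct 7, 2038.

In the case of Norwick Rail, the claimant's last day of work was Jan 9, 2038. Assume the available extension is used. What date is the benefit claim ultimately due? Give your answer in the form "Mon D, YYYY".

Oct 14, 2038

9 months after Jan 9, 2038, on the same day of the month, is Oct 9, 2038.
Because Oct 9, 2038 is a Saturday, the deadline becomes Oct 11, 2038 (Monday).
Counting 3 further business days from Oct 11, 2038 reaches Oct 14, 2038.
Oct 14, 2038 (Thursday) is already a business day.
The final due date is Oct 14, 2038.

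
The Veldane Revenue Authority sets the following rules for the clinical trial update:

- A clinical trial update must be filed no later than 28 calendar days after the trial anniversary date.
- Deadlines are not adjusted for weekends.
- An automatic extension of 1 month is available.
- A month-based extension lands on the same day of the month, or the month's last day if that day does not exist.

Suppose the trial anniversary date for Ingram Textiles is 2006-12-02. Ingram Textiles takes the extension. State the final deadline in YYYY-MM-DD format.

28 calendar days after 2006-12-02 is 2006-12-30.
2006-12-30 falls on a Saturday. The rules make no weekend/holiday allowance, so it remains 2006-12-30.
Add 1 month to 2006-12-30: 2007-01-30.
2007-01-30 falls on a Tuesday. The rules make no weekend/holiday allowance, so it remains 2007-01-30.
Deadline: 2007-01-30.

2007-01-30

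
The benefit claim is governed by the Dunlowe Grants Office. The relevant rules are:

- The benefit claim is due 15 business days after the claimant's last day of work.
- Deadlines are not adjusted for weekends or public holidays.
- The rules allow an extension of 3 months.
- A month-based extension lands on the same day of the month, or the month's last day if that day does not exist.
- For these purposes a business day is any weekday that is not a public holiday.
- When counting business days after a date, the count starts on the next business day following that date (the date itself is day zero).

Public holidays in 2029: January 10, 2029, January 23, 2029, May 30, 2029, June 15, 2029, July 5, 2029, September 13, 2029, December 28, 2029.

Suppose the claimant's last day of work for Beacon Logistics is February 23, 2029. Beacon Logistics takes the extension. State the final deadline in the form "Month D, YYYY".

Starting the day after February 23, 2029 and counting 15 business days lands on March 16, 2029.
No adjustment is made for weekends or holidays, so March 16, 2029 stands.
Add 3 months to March 16, 2029: June 16, 2029.
June 16, 2029 is a Saturday; no weekend or holiday adjustment applies.
The final due date is June 16, 2029.

June 16, 2029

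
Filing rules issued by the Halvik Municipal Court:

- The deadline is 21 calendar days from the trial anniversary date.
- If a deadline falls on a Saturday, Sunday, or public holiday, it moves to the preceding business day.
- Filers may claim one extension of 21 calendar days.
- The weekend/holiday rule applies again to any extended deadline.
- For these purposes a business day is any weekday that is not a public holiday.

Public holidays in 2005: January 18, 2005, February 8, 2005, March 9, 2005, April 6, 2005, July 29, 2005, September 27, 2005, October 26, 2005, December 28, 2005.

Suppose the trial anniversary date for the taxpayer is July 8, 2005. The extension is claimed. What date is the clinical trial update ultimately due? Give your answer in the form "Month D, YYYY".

From July 8, 2005, 21 calendar days later is July 29, 2005.
Because July 29, 2005 is a listed holiday, the deadline becomes July 28, 2005 (Thursday).
Add the 21 calendar-day extension to July 28, 2005: August 18, 2005.
August 18, 2005 falls on a Thursday, which is a business day, so no adjustment is needed.
So the filing is due August 18, 2005.

August 18, 2005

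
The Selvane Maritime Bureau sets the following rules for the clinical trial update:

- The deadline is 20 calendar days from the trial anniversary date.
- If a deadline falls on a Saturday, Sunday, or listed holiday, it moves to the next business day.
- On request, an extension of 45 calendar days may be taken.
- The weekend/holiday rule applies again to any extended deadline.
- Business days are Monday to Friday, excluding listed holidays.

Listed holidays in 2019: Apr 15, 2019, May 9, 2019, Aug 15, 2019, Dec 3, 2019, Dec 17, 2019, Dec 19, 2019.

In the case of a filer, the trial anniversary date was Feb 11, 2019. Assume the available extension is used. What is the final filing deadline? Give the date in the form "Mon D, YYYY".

Trigger date Feb 11, 2019 + 20 calendar days = Mar 3, 2019.
Mar 3, 2019 is a Sunday; the next business day is Mar 4, 2019 (Monday).
Add the 45 calendar-day extension to Mar 4, 2019: Apr 18, 2019.
Apr 18, 2019 (Thursday) is already a business day.
Final deadline: Apr 18, 2019.

Apr 18, 2019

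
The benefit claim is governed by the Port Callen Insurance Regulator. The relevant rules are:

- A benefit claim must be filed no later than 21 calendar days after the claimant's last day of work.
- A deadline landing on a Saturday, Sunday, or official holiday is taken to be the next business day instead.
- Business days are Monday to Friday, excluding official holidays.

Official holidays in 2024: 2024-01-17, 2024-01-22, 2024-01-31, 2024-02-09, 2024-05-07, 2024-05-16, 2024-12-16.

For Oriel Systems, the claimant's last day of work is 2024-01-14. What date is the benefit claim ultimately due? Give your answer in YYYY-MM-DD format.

Trigger date 2024-01-14 + 21 calendar days = 2024-02-04.
2024-02-04 is a Sunday, so it moves to the next business day, 2024-02-05 (Monday).
Final deadline: 2024-02-05.

2024-02-05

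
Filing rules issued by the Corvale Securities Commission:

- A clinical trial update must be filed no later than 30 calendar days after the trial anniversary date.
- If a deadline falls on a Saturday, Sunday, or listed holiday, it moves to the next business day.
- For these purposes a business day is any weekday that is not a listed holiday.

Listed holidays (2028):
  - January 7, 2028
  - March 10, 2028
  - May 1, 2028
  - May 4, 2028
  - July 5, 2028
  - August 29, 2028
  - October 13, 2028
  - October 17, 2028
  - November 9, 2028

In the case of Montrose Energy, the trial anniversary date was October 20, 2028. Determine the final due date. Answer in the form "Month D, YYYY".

Trigger date October 20, 2028 + 30 calendar days = November 19, 2028.
Because November 19, 2028 is a Sunday, the deadline becomes November 20, 2028 (Monday).
Deadline: November 20, 2028.

November 20, 2028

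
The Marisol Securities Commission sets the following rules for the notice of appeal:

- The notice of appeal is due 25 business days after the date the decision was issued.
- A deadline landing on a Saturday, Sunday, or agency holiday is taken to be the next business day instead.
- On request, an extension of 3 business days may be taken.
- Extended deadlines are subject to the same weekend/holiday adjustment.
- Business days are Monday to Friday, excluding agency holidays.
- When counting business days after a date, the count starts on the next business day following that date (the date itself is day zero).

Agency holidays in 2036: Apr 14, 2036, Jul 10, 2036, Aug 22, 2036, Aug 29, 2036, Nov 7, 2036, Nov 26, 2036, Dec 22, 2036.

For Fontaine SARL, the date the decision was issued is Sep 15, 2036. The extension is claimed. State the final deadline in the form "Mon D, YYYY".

Counting 25 business days after Sep 15, 2036 (skipping weekends and listed holidays) reaches Oct 20, 2036.
Oct 20, 2036 is a Monday and not a listed holiday, so it stands.
Counting 3 further business days from Oct 20, 2036 reaches Oct 23, 2036.
Oct 23, 2036 is a Thursday and not a listed holiday, so it stands.
So the filing is due Oct 23, 2036.

Oct 23, 2036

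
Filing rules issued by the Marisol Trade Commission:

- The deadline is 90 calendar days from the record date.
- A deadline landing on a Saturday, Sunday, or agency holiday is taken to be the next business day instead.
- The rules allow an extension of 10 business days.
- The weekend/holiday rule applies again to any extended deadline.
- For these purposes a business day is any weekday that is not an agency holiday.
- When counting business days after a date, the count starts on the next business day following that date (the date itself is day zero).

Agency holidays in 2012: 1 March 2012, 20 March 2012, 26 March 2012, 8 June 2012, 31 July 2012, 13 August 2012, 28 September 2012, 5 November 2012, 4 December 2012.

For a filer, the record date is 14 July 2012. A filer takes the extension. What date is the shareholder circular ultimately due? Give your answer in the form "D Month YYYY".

26 October 2012

Adding 90 calendar days to 14 July 2012 gives 12 October 2012.
Since 12 October 2012 is a Friday and not a holiday, the date is unchanged.
Counting 10 further business days from 12 October 2012 reaches 26 October 2012.
Since 26 October 2012 is a Friday and not a holiday, the date is unchanged.
So the filing is due 26 October 2012.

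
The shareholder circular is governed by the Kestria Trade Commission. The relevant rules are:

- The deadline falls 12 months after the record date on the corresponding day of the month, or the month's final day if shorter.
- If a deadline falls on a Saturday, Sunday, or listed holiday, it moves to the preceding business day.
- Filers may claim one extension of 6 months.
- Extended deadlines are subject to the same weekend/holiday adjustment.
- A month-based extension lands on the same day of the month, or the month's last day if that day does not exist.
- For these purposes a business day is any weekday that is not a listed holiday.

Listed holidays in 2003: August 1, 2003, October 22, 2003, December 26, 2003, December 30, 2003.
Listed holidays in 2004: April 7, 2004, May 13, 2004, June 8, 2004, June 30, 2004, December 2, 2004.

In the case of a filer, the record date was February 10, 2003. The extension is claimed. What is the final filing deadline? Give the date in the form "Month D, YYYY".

August 10, 2004

12 months from February 10, 2003 is February 10, 2004.
Since February 10, 2004 is a Tuesday and not a holiday, the date is unchanged.
Applying the 6 months extension: 6 months after February 10, 2004 is August 10, 2004.
August 10, 2004 is a Tuesday and not a listed holiday, so it stands.
So the filing is due August 10, 2004.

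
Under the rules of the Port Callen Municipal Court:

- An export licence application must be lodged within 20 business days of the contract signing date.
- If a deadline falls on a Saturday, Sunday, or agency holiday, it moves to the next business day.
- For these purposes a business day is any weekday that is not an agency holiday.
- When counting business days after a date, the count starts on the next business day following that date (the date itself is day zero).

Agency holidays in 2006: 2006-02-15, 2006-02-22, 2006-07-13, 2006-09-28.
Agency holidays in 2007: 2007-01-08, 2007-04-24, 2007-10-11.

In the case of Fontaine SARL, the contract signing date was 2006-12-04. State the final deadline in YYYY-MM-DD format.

Counting 20 business days after 2006-12-04 (skipping weekends and listed holidays) reaches 2007-01-01.
Since 2007-01-01 is a Monday and not a holiday, the date is unchanged.
Final deadline: 2007-01-01.

2007-01-01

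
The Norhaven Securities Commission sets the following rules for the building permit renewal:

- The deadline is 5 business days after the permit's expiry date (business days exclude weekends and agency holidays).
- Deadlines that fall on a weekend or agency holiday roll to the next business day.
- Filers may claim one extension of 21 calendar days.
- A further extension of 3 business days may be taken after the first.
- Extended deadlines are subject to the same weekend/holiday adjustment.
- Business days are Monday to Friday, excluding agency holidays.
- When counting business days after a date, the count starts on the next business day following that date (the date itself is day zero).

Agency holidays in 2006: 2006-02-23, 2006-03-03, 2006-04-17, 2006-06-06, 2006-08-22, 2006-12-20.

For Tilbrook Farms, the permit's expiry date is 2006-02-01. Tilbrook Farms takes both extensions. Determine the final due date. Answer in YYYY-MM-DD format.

Counting 5 business days after 2006-02-01 (skipping weekends and listed holidays) reaches 2006-02-08.
Since 2006-02-08 is a Wednesday and not a holiday, the date is unchanged.
Add the 21 calendar-day extension to 2006-02-08: 2006-03-01.
2006-03-01 is a Wednesday and not a listed holiday, so it stands.
The 3-business-day extension runs from 2006-03-01 to 2006-03-07.
Since 2006-03-07 is a Tuesday and not a holiday, the date is unchanged.
Final deadline: 2006-03-07.

2006-03-07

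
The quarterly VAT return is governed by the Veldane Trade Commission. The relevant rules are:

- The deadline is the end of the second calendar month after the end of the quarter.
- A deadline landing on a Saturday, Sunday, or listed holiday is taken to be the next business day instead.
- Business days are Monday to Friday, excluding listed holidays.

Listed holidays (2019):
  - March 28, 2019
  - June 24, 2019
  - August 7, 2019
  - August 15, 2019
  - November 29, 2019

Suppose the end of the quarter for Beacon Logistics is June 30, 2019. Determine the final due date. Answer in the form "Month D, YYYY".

September 2, 2019

The second month after June 30, 2019 is August 2019, whose last day is August 31, 2019.
August 31, 2019 falls on a Saturday. Rolling to the next business day gives September 2, 2019, a Monday.
The final due date is September 2, 2019.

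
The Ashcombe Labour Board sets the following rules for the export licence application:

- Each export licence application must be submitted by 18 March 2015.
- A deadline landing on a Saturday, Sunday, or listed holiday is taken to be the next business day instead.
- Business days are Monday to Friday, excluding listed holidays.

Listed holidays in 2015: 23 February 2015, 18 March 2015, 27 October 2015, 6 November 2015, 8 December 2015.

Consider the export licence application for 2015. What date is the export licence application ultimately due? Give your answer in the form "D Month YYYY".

19 March 2015

The statutory due date is 18 March 2015.
18 March 2015 falls on a listed holiday. Rolling to the next business day gives 19 March 2015, a Thursday.
Deadline: 19 March 2015.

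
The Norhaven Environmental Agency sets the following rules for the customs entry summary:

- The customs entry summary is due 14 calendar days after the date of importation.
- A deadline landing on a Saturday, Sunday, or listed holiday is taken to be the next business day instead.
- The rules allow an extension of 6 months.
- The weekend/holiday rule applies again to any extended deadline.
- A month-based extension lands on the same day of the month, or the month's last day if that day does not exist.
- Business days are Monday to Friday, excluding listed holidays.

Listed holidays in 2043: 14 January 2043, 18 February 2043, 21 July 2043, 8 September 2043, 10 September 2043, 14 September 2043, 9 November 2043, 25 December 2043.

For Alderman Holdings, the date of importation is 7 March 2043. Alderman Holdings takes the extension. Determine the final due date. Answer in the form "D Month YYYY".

23 September 2043

Adding 14 calendar days to 7 March 2043 gives 21 March 2043.
21 March 2043 falls on a Saturday. Rolling to the next business day gives 23 March 2043, a Monday.
Applying the 6 months extension: 6 months after 23 March 2043 is 23 September 2043.
23 September 2043 is a Wednesday and not a listed holiday, so it stands.
Final deadline: 23 September 2043.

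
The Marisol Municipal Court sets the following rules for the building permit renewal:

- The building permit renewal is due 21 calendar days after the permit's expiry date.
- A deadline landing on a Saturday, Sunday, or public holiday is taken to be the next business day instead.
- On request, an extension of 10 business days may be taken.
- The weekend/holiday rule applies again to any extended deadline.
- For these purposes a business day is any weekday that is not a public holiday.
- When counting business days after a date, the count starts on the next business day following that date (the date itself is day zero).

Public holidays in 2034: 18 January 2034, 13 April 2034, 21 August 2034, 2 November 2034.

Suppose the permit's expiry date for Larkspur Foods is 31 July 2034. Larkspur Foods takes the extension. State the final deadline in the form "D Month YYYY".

5 September 2034

21 calendar days after 31 July 2034 is 21 August 2034.
21 August 2034 falls on a listed holiday. Rolling to the next business day gives 22 August 2034, a Tuesday.
Applying the 10-business-day extension: 10 business days after 22 August 2034 is 5 September 2034.
5 September 2034 (Tuesday) is already a business day.
Final deadline: 5 September 2034.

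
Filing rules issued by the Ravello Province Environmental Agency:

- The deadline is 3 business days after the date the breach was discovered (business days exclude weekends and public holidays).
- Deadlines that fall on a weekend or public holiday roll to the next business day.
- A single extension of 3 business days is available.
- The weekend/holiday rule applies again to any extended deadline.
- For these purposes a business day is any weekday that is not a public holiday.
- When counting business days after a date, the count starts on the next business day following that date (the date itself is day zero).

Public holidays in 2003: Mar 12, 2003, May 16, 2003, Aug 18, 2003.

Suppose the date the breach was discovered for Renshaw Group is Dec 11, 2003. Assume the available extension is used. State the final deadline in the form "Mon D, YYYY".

Dec 19, 2003

Starting the day after Dec 11, 2003 and counting 3 business days lands on Dec 16, 2003.
Dec 16, 2003 falls on a Tuesday, which is a business day, so no adjustment is needed.
Applying the 3-business-day extension: 3 business days after Dec 16, 2003 is Dec 19, 2003.
Since Dec 19, 2003 is a Friday and not a holiday, the date is unchanged.
Deadline: Dec 19, 2003.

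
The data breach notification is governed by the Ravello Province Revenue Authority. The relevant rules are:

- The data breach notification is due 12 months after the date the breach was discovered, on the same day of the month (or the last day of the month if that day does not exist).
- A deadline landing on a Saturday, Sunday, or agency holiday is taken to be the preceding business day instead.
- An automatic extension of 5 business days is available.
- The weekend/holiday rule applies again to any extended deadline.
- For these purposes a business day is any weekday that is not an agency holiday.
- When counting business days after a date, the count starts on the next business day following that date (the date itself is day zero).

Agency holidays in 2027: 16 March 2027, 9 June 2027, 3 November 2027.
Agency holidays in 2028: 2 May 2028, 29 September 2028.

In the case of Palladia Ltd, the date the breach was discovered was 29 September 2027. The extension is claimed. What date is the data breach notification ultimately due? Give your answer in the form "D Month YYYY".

Moving 12 months forward from 29 September 2027 on the corresponding day gives 29 September 2028.
29 September 2028 is a listed holiday; the preceding business day is 28 September 2028 (Thursday).
The 5-business-day extension runs from 28 September 2028 to 6 October 2028.
6 October 2028 is a Friday and not a listed holiday, so it stands.
Final deadline: 6 October 2028.

6 October 2028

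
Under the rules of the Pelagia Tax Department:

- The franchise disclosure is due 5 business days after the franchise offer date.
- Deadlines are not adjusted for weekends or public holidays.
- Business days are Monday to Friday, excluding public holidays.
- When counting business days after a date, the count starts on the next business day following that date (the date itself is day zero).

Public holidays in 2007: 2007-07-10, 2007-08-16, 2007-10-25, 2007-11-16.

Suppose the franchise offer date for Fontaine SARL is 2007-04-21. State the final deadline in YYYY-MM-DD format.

5 business days after 2007-04-21, excluding weekends and holidays, is 2007-04-27.
2007-04-27 falls on a Friday. The rules make no weekend/holiday allowance, so it remains 2007-04-27.
The final due date is 2007-04-27.

2007-04-27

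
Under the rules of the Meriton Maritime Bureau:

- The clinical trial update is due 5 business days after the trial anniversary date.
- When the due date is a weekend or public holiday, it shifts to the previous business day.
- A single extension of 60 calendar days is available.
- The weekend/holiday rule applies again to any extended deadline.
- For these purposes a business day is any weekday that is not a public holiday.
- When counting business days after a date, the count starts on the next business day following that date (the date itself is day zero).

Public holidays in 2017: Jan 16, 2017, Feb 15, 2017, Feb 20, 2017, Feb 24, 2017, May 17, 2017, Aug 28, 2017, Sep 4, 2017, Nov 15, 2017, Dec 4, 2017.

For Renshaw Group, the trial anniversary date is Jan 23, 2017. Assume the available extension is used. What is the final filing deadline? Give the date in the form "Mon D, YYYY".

Mar 31, 2017

Starting the day after Jan 23, 2017 and counting 5 business days lands on Jan 30, 2017.
Jan 30, 2017 falls on a Monday, which is a business day, so no adjustment is needed.
With the 60-day extension, Jan 30, 2017 becomes Mar 31, 2017.
Mar 31, 2017 (Friday) is already a business day.
The final due date is Mar 31, 2017.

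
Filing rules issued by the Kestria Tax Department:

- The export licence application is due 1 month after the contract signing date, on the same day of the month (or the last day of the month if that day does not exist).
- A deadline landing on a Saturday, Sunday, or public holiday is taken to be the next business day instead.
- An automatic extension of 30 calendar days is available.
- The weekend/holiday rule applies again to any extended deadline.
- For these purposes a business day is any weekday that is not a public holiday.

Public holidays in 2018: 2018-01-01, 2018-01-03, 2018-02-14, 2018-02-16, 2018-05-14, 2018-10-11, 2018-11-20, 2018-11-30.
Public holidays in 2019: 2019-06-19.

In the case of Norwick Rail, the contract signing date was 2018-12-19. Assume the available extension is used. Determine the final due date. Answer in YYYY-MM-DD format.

2019-02-20

Moving 1 month forward from 2018-12-19 on the corresponding day gives 2019-01-19.
2019-01-19 is a Saturday; the next business day is 2019-01-21 (Monday).
Applying the 30-calendar-day extension: 2019-01-21 + 30 days = 2019-02-20.
2019-02-20 is a Wednesday and not a listed holiday, so it stands.
So the filing is due 2019-02-20.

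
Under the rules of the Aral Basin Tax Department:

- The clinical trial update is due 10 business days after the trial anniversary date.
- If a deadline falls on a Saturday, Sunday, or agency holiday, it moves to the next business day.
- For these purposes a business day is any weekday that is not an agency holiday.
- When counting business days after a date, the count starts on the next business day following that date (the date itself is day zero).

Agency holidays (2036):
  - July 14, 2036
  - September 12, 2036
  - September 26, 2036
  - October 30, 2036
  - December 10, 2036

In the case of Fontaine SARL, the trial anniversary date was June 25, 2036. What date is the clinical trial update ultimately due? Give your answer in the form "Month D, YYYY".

Counting 10 business days after June 25, 2036 (skipping weekends and listed holidays) reaches July 9, 2036.
July 9, 2036 falls on a Wednesday, which is a business day, so no adjustment is needed.
Final deadline: July 9, 2036.

July 9, 2036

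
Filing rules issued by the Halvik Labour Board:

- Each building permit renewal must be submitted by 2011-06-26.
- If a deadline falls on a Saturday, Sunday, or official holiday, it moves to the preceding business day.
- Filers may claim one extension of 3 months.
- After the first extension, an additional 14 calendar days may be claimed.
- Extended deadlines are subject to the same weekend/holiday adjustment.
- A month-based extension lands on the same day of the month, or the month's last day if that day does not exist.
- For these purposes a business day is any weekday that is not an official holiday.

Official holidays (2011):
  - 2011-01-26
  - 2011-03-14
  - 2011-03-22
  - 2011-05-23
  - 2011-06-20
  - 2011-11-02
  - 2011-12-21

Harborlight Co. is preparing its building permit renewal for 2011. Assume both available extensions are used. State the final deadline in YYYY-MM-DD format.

2011-10-07

Start from the fixed due date, 2011-06-26.
2011-06-26 is a Sunday; the preceding business day is 2011-06-24 (Friday).
Add 3 months to 2011-06-24: 2011-09-24.
2011-09-24 is a Saturday; the preceding business day is 2011-09-23 (Friday).
The 14-calendar-day extension moves the deadline from 2011-09-23 to 2011-10-07.
2011-10-07 falls on a Friday, which is a business day, so no adjustment is needed.
The final due date is 2011-10-07.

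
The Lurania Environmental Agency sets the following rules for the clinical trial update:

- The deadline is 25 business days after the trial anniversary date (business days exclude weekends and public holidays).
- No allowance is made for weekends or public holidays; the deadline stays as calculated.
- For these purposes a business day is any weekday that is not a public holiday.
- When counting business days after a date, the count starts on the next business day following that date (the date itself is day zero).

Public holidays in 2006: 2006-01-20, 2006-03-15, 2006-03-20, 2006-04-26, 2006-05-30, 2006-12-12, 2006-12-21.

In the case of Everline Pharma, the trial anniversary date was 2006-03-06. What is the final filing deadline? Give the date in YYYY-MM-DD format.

2006-04-12

25 business days after 2006-03-06, excluding weekends and holidays, is 2006-04-12.
2006-04-12 falls on a Wednesday. The rules make no weekend/holiday allowance, so it remains 2006-04-12.
Deadline: 2006-04-12.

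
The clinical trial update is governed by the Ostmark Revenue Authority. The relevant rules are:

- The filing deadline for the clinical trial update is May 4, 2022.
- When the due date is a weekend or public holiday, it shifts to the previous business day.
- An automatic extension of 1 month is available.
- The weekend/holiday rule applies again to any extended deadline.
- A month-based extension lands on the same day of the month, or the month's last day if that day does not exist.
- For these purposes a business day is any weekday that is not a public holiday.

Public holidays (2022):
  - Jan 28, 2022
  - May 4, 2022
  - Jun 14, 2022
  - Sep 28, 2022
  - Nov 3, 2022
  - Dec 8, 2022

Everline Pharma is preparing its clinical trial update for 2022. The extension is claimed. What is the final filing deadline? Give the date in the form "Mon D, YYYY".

The statutory due date is May 4, 2022.
May 4, 2022 falls on a listed holiday. Rolling to the preceding business day gives May 3, 2022, a Tuesday.
The 1 month extension carries May 3, 2022 to Jun 3, 2022.
Jun 3, 2022 (Friday) is already a business day.
Deadline: Jun 3, 2022.

Jun 3, 2022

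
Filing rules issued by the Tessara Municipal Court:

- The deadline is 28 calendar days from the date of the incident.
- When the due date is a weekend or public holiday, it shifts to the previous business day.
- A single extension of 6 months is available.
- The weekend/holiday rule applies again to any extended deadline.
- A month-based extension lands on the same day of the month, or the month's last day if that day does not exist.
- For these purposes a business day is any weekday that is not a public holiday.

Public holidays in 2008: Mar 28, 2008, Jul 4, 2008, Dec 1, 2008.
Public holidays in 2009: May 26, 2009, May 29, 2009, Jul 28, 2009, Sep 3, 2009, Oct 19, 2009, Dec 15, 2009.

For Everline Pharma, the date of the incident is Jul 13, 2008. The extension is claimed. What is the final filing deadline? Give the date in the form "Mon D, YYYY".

Adding 28 calendar days to Jul 13, 2008 gives Aug 10, 2008.
Aug 10, 2008 is a Sunday, so it moves to the preceding business day, Aug 8, 2008 (Friday).
The 6 months extension carries Aug 8, 2008 to Feb 8, 2009.
Feb 8, 2009 is a Sunday, so it moves to the preceding business day, Feb 6, 2009 (Friday).
So the filing is due Feb 6, 2009.

Feb 6, 2009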